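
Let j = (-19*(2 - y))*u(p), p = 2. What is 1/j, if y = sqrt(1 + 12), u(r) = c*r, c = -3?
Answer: -1/513 - sqrt(13)/1026 ≈ -0.0054635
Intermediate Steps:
u(r) = -3*r
y = sqrt(13) ≈ 3.6056
j = 228 - 114*sqrt(13) (j = (-19*(2 - sqrt(13)))*(-3*2) = (-38 + 19*sqrt(13))*(-6) = 228 - 114*sqrt(13) ≈ -183.03)
1/j = 1/(228 - 114*sqrt(13))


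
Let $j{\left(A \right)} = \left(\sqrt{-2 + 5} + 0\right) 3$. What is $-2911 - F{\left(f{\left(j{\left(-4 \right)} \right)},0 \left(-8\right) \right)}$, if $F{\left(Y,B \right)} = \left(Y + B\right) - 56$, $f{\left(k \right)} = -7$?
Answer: $-2848$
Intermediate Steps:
$j{\left(A \right)} = 3 \sqrt{3}$ ($j{\left(A \right)} = \left(\sqrt{3} + 0\right) 3 = \sqrt{3} \cdot 3 = 3 \sqrt{3}$)
$F{\left(Y,B \right)} = -56 + B + Y$ ($F{\left(Y,B \right)} = \left(B + Y\right) - 56 = -56 + B + Y$)
$-2911 - F{\left(f{\left(j{\left(-4 \right)} \right)},0 \left(-8\right) \right)} = -2911 - \left(-56 + 0 \left(-8\right) - 7\right) = -2911 - \left(-56 + 0 - 7\right) = -2911 - -63 = -2911 + 63 = -2848$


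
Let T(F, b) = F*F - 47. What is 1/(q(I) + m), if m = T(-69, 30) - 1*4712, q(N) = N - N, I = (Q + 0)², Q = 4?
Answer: ½ ≈ 0.50000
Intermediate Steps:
T(F, b) = -47 + F² (T(F, b) = F² - 47 = -47 + F²)
I = 16 (I = (4 + 0)² = 4² = 16)
q(N) = 0
m = 2 (m = (-47 + (-69)²) - 1*4712 = (-47 + 4761) - 4712 = 4714 - 4712 = 2)
1/(q(I) + m) = 1/(0 + 2) = 1/2 = ½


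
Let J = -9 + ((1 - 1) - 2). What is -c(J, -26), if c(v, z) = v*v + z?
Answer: -95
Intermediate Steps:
J = -11 (J = -9 + (0 - 2) = -9 - 2 = -11)
c(v, z) = z + v**2 (c(v, z) = v**2 + z = z + v**2)
-c(J, -26) = -(-26 + (-11)**2) = -(-26 + 121) = -1*95 = -95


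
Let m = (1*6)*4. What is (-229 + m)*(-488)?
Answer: 100040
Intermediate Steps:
m = 24 (m = 6*4 = 24)
(-229 + m)*(-488) = (-229 + 24)*(-488) = -205*(-488) = 100040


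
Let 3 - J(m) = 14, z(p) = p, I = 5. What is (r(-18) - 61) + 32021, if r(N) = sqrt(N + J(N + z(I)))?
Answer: 31960 + I*sqrt(29) ≈ 31960.0 + 5.3852*I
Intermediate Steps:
J(m) = -11 (J(m) = 3 - 1*14 = 3 - 14 = -11)
r(N) = sqrt(-11 + N) (r(N) = sqrt(N - 11) = sqrt(-11 + N))
(r(-18) - 61) + 32021 = (sqrt(-11 - 18) - 61) + 32021 = (sqrt(-29) - 61) + 32021 = (I*sqrt(29) - 61) + 32021 = (-61 + I*sqrt(29)) + 32021 = 31960 + I*sqrt(29)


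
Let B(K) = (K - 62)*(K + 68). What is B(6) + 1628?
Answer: -2516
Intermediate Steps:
B(K) = (-62 + K)*(68 + K)
B(6) + 1628 = (-4216 + 6² + 6*6) + 1628 = (-4216 + 36 + 36) + 1628 = -4144 + 1628 = -2516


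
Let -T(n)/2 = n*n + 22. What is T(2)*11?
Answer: -572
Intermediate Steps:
T(n) = -44 - 2*n² (T(n) = -2*(n*n + 22) = -2*(n² + 22) = -2*(22 + n²) = -44 - 2*n²)
T(2)*11 = (-44 - 2*2²)*11 = (-44 - 2*4)*11 = (-44 - 8)*11 = -52*11 = -572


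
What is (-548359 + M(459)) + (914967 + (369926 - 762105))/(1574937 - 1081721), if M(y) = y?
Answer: -67558130903/123304 ≈ -5.4790e+5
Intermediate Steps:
(-548359 + M(459)) + (914967 + (369926 - 762105))/(1574937 - 1081721) = (-548359 + 459) + (914967 + (369926 - 762105))/(1574937 - 1081721) = -547900 + (914967 - 392179)/493216 = -547900 + 522788*(1/493216) = -547900 + 130697/123304 = -67558130903/123304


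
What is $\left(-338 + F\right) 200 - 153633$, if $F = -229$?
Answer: $-267033$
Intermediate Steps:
$\left(-338 + F\right) 200 - 153633 = \left(-338 - 229\right) 200 - 153633 = \left(-567\right) 200 - 153633 = -113400 - 153633 = -267033$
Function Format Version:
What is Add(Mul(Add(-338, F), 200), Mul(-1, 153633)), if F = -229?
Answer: -267033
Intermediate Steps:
Add(Mul(Add(-338, F), 200), Mul(-1, 153633)) = Add(Mul(Add(-338, -229), 200), Mul(-1, 153633)) = Add(Mul(-567, 200), -153633) = Add(-113400, -153633) = -267033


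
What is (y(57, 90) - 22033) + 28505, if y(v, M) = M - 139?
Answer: 6423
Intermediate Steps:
y(v, M) = -139 + M
(y(57, 90) - 22033) + 28505 = ((-139 + 90) - 22033) + 28505 = (-49 - 22033) + 28505 = -22082 + 28505 = 6423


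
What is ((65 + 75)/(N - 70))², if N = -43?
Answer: 19600/12769 ≈ 1.5350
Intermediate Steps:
((65 + 75)/(N - 70))² = ((65 + 75)/(-43 - 70))² = (140/(-113))² = (140*(-1/113))² = (-140/113)² = 19600/12769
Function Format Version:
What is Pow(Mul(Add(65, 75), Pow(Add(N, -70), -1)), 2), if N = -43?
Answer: Rational(19600, 12769) ≈ 1.5350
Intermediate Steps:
Pow(Mul(Add(65, 75), Pow(Add(N, -70), -1)), 2) = Pow(Mul(Add(65, 75), Pow(Add(-43, -70), -1)), 2) = Pow(Mul(140, Pow(-113, -1)), 2) = Pow(Mul(140, Rational(-1, 113)), 2) = Pow(Rational(-140, 113), 2) = Rational(19600, 12769)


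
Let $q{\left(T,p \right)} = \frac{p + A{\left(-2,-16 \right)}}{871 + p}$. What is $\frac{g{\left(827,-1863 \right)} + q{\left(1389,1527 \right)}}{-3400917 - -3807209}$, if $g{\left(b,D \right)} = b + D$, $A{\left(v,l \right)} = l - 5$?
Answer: $- \frac{1241411}{487144108} \approx -0.0025483$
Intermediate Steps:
$A{\left(v,l \right)} = -5 + l$
$g{\left(b,D \right)} = D + b$
$q{\left(T,p \right)} = \frac{-21 + p}{871 + p}$ ($q{\left(T,p \right)} = \frac{p - 21}{871 + p} = \frac{-21 + p}{871 + p}$)
$\frac{g{\left(827,-1863 \right)} + q{\left(1389,1527 \right)}}{-3400917 - -3807209} = \frac{\left(-1863 + 827\right) + \frac{-21 + 1527}{871 + 1527}}{-3400917 - -3807209} = \frac{-1036 + \frac{1}{2398} \cdot 1506}{-3400917 + 3807209} = \frac{-1036 + \frac{1}{2398} \cdot 1506}{406292} = \left(-1036 + \frac{753}{1199}\right) \frac{1}{406292} = \left(- \frac{1241411}{1199}\right) \frac{1}{406292} = - \frac{1241411}{487144108}$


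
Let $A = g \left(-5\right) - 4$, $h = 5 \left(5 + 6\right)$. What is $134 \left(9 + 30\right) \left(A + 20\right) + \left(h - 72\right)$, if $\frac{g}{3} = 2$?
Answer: $-73181$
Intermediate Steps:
$g = 6$ ($g = 3 \cdot 2 = 6$)
$h = 55$ ($h = 5 \cdot 11 = 55$)
$A = -34$ ($A = 6 \left(-5\right) - 4 = -30 - 4 = -34$)
$134 \left(9 + 30\right) \left(A + 20\right) + \left(h - 72\right) = 134 \left(9 + 30\right) \left(-34 + 20\right) + \left(55 - 72\right) = 134 \cdot 39 \left(-14\right) + \left(55 - 72\right) = 134 \left(-546\right) - 17 = -73164 - 17 = -73181$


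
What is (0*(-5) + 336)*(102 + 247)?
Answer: 117264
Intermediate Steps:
(0*(-5) + 336)*(102 + 247) = (0 + 336)*349 = 336*349 = 117264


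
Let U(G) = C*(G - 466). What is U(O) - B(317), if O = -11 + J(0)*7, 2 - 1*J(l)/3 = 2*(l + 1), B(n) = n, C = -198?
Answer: 94129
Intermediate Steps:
J(l) = -6*l (J(l) = 6 - 6*(l + 1) = 6 - 6*(1 + l) = 6 - 3*(2 + 2*l) = 6 + (-6 - 6*l) = -6*l)
O = -11 (O = -11 - 6*0*7 = -11 + 0*7 = -11 + 0 = -11)
U(G) = 92268 - 198*G (U(G) = -198*(G - 466) = -198*(-466 + G) = 92268 - 198*G)
U(O) - B(317) = (92268 - 198*(-11)) - 1*317 = (92268 + 2178) - 317 = 94446 - 317 = 94129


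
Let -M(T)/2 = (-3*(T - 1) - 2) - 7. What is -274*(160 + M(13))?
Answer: -68500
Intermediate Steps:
M(T) = 12 + 6*T (M(T) = -2*((-3*(T - 1) - 2) - 7) = -2*((-3*(-1 + T) - 2) - 7) = -2*(((3 - 3*T) - 2) - 7) = -2*((1 - 3*T) - 7) = -2*(-6 - 3*T) = 12 + 6*T)
-274*(160 + M(13)) = -274*(160 + (12 + 6*13)) = -274*(160 + (12 + 78)) = -274*(160 + 90) = -274*250 = -68500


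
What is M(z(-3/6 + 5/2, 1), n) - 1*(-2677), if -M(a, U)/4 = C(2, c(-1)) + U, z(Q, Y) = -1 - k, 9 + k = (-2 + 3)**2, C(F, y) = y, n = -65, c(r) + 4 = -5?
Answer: 2973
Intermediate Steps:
c(r) = -9 (c(r) = -4 - 5 = -9)
k = -8 (k = -9 + (-2 + 3)**2 = -9 + 1**2 = -9 + 1 = -8)
z(Q, Y) = 7 (z(Q, Y) = -1 - 1*(-8) = -1 + 8 = 7)
M(a, U) = 36 - 4*U (M(a, U) = -4*(-9 + U) = 36 - 4*U)
M(z(-3/6 + 5/2, 1), n) - 1*(-2677) = (36 - 4*(-65)) - 1*(-2677) = (36 + 260) + 2677 = 296 + 2677 = 2973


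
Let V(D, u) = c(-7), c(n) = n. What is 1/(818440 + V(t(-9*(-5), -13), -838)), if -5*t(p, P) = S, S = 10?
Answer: 1/818433 ≈ 1.2218e-6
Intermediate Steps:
t(p, P) = -2 (t(p, P) = -1/5*10 = -2)
V(D, u) = -7
1/(818440 + V(t(-9*(-5), -13), -838)) = 1/(818440 - 7) = 1/818433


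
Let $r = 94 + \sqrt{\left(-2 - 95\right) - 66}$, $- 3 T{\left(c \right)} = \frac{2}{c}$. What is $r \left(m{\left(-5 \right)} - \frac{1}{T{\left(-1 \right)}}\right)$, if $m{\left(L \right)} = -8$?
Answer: $-893 - \frac{19 i \sqrt{163}}{2} \approx -893.0 - 121.29 i$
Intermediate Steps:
$T{\left(c \right)} = - \frac{2}{3 c}$ ($T{\left(c \right)} = - \frac{2 \frac{1}{c}}{3} = - \frac{2}{3 c}$)
$r = 94 + i \sqrt{163}$ ($r = 94 + \sqrt{\left(-2 - 95\right) - 66} = 94 + \sqrt{-97 - 66} = 94 + \sqrt{-163} = 94 + i \sqrt{163} \approx 94.0 + 12.767 i$)
$r \left(m{\left(-5 \right)} - \frac{1}{T{\left(-1 \right)}}\right) = \left(94 + i \sqrt{163}\right) \left(-8 - \frac{1}{\left(- \frac{2}{3}\right) \frac{1}{-1}}\right) = \left(94 + i \sqrt{163}\right) \left(-8 - \frac{1}{\left(- \frac{2}{3}\right) \left(-1\right)}\right) = \left(94 + i \sqrt{163}\right) \left(-8 - \frac{1}{\frac{2}{3}}\right) = \left(94 + i \sqrt{163}\right) \left(-8 - \frac{3}{2}\right) = \left(94 + i \sqrt{163}\right) \left(- \frac{19}{2}\right) = -893 - \frac{19 i \sqrt{163}}{2}$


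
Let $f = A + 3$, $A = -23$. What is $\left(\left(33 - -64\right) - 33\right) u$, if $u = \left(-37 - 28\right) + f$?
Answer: $-5440$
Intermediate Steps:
$f = -20$ ($f = -23 + 3 = -20$)
$u = -85$ ($u = \left(-37 - 28\right) - 20 = -65 - 20 = -85$)
$\left(\left(33 - -64\right) - 33\right) u = \left(\left(33 - -64\right) - 33\right) \left(-85\right) = \left(\left(33 + 64\right) - 33\right) \left(-85\right) = \left(97 - 33\right) \left(-85\right) = 64 \left(-85\right) = -5440$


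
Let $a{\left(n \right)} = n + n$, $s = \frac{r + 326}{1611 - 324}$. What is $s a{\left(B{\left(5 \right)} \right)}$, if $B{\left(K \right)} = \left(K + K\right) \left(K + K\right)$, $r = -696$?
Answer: $- \frac{74000}{1287} \approx -57.498$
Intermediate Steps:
$B{\left(K \right)} = 4 K^{2}$ ($B{\left(K \right)} = 2 K 2 K = 4 K^{2}$)
$s = - \frac{370}{1287}$ ($s = \frac{-696 + 326}{1611 - 324} = - \frac{370}{1287} \approx -0.28749$)
$a{\left(n \right)} = 2 n$
$s a{\left(B{\left(5 \right)} \right)} = - \frac{370 \cdot 2 \cdot 4 \cdot 5^{2}}{1287} = - \frac{370 \cdot 2 \cdot 4 \cdot 25}{1287} = - \frac{370 \cdot 2 \cdot 100}{1287} = \left(- \frac{370}{1287}\right) 200 = - \frac{74000}{1287}$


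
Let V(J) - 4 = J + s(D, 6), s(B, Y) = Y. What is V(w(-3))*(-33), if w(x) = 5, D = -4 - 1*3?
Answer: -495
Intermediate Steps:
D = -7 (D = -4 - 3 = -7)
V(J) = 10 + J (V(J) = 4 + (J + 6) = 4 + (6 + J) = 10 + J)
V(w(-3))*(-33) = (10 + 5)*(-33) = 15*(-33) = -495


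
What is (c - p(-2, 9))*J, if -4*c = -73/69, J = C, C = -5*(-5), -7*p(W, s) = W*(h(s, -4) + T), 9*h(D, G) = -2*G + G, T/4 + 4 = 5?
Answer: -145675/5796 ≈ -25.134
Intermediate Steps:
T = 4 (T = -16 + 4*5 = -16 + 20 = 4)
h(D, G) = -G/9 (h(D, G) = (-2*G + G)/9 = (-G)/9 = -G/9)
p(W, s) = -40*W/63 (p(W, s) = -W*(-⅑*(-4) + 4)/7 = -W*(4/9 + 4)/7 = -W*40/(7*9) = -40*W/63)
C = 25
J = 25
c = 73/276 (c = -(-73)/(4*69) = -¼*(-73/69) = 73/276 ≈ 0.26449)
(c - p(-2, 9))*J = (73/276 - (-40)*(-2)/63)*25 = (73/276 - 1*80/63)*25 = (73/276 - 80/63)*25 = -5827/5796*25 = -145675/5796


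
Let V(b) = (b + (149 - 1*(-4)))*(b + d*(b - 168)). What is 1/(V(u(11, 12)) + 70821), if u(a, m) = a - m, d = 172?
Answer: -1/4347667 ≈ -2.3001e-7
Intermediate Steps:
V(b) = (-28896 + 173*b)*(153 + b) (V(b) = (b + (149 - 1*(-4)))*(b + 172*(b - 168)) = (b + (149 + 4))*(b + 172*(-168 + b)) = (b + 153)*(b + (-28896 + 172*b)) = (153 + b)*(-28896 + 173*b) = (-28896 + 173*b)*(153 + b))
1/(V(u(11, 12)) + 70821) = 1/((-4421088 - 2427*(11 - 1*12) + 173*(11 - 1*12)²) + 70821) = 1/((-4421088 - 2427*(11 - 12) + 173*(11 - 12)²) + 70821) = 1/((-4421088 - 2427*(-1) + 173*(-1)²) + 70821) = 1/((-4421088 + 2427 + 173*1) + 70821) = 1/((-4421088 + 2427 + 173) + 70821) = 1/(-4418488 + 70821) = 1/(-4347667) = -1/4347667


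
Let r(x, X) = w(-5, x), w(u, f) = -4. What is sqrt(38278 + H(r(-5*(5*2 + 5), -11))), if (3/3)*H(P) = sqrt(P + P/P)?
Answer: sqrt(38278 + I*sqrt(3)) ≈ 195.65 + 0.0044*I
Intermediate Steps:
r(x, X) = -4
H(P) = sqrt(1 + P) (H(P) = sqrt(P + P/P) = sqrt(P + 1) = sqrt(1 + P))
sqrt(38278 + H(r(-5*(5*2 + 5), -11))) = sqrt(38278 + sqrt(1 - 4)) = sqrt(38278 + sqrt(-3)) = sqrt(38278 + I*sqrt(3))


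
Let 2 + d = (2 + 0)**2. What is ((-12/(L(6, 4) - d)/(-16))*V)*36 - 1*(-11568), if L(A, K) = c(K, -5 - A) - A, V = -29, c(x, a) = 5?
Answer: 11829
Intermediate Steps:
d = 2 (d = -2 + (2 + 0)**2 = -2 + 2**2 = -2 + 4 = 2)
L(A, K) = 5 - A
((-12/(L(6, 4) - d)/(-16))*V)*36 - 1*(-11568) = ((-12/((5 - 1*6) - 1*2)/(-16))*(-29))*36 - 1*(-11568) = ((-12/((5 - 6) - 2)*(-1/16))*(-29))*36 + 11568 = ((-12/(-1 - 2)*(-1/16))*(-29))*36 + 11568 = ((-12/(-3)*(-1/16))*(-29))*36 + 11568 = ((-12*(-1/3)*(-1/16))*(-29))*36 + 11568 = ((4*(-1/16))*(-29))*36 + 11568 = -1/4*(-29)*36 + 11568 = (29/4)*36 + 11568 = 261 + 11568 = 11829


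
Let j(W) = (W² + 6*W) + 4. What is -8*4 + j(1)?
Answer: -21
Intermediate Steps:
j(W) = 4 + W² + 6*W
-8*4 + j(1) = -8*4 + (4 + 1² + 6*1) = -32 + (4 + 1 + 6) = -32 + 11 = -21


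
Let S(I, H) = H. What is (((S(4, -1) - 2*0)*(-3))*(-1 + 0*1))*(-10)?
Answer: 30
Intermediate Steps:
(((S(4, -1) - 2*0)*(-3))*(-1 + 0*1))*(-10) = (((-1 - 2*0)*(-3))*(-1 + 0*1))*(-10) = (((-1 + 0)*(-3))*(-1 + 0))*(-10) = (-1*(-3)*(-1))*(-10) = (3*(-1))*(-10) = -3*(-10) = 30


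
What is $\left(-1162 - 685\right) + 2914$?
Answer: $1067$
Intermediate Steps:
$\left(-1162 - 685\right) + 2914 = -1847 + 2914 = 1067$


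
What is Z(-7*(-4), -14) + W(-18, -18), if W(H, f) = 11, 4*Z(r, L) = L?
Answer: 15/2 ≈ 7.5000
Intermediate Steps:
Z(r, L) = L/4
Z(-7*(-4), -14) + W(-18, -18) = (1/4)*(-14) + 11 = -7/2 + 11 = 15/2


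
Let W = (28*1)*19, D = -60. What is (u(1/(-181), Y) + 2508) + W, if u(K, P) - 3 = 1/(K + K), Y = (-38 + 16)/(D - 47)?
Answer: 5905/2 ≈ 2952.5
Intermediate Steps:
Y = 22/107 (Y = (-38 + 16)/(-60 - 47) = -22/(-107) = -22*(-1/107) = 22/107 ≈ 0.20561)
u(K, P) = 3 + 1/(2*K) (u(K, P) = 3 + 1/(K + K) = 3 + 1/(2*K))
W = 532 (W = 28*19 = 532)
(u(1/(-181), Y) + 2508) + W = ((3 + 1/(2*(1/(-181)))) + 2508) + 532 = ((3 + 1/(2*(-1/181))) + 2508) + 532 = ((3 + (½)*(-181)) + 2508) + 532 = ((3 - 181/2) + 2508) + 532 = (-175/2 + 2508) + 532 = 4841/2 + 532 = 5905/2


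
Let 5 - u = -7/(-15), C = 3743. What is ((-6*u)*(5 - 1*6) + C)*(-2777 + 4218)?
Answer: 27164291/5 ≈ 5.4329e+6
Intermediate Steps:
u = 68/15 (u = 5 - (-7)/(-15) = 5 - (-7)*(-1)/15 = 5 - 1*7/15 = 5 - 7/15 = 68/15 ≈ 4.5333)
((-6*u)*(5 - 1*6) + C)*(-2777 + 4218) = ((-6*68/15)*(5 - 1*6) + 3743)*(-2777 + 4218) = (-136*(5 - 6)/5 + 3743)*1441 = (-136/5*(-1) + 3743)*1441 = (136/5 + 3743)*1441 = (18851/5)*1441 = 27164291/5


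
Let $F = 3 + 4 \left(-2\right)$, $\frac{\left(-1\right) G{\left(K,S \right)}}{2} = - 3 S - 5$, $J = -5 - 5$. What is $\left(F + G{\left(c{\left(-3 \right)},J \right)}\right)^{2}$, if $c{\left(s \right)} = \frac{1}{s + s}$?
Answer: $3025$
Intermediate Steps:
$J = -10$
$c{\left(s \right)} = \frac{1}{2 s}$
$G{\left(K,S \right)} = 10 + 6 S$ ($G{\left(K,S \right)} = - 2 \left(- 3 S - 5\right) = - 2 \left(-5 - 3 S\right) = 10 + 6 S$)
$F = -5$ ($F = 3 - 8 = -5$)
$\left(F + G{\left(c{\left(-3 \right)},J \right)}\right)^{2} = \left(-5 + \left(10 + 6 \left(-10\right)\right)\right)^{2} = \left(-5 + \left(10 - 60\right)\right)^{2} = \left(-5 - 50\right)^{2} = \left(-55\right)^{2} = 3025$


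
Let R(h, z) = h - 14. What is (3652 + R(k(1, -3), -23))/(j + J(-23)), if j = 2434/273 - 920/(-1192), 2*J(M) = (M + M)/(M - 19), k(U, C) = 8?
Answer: 296616684/832673 ≈ 356.22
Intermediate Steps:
J(M) = M/(-19 + M) (J(M) = ((M + M)/(M - 19))/2 = ((2*M)/(-19 + M))/2 = (2*M/(-19 + M))/2 = M/(-19 + M))
j = 394061/40677 (j = 2434*(1/273) - 920*(-1/1192) = 2434/273 + 115/149 = 394061/40677 ≈ 9.6876)
R(h, z) = -14 + h
(3652 + R(k(1, -3), -23))/(j + J(-23)) = (3652 + (-14 + 8))/(394061/40677 - 23/(-19 - 23)) = (3652 - 6)/(394061/40677 - 23/(-42)) = 3646/(394061/40677 - 23*(-1/42)) = 3646/(394061/40677 + 23/42) = 3646/(832673/81354) = 3646*(81354/832673) = 296616684/832673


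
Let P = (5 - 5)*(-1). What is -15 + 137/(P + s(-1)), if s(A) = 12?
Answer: -43/12 ≈ -3.5833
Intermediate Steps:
P = 0 (P = 0*(-1) = 0)
-15 + 137/(P + s(-1)) = -15 + 137/(0 + 12) = -15 + 137/12 = -43/12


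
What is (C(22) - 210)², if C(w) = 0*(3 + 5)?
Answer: 44100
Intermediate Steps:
C(w) = 0 (C(w) = 0*8 = 0)
(C(22) - 210)² = (0 - 210)² = (-210)² = 44100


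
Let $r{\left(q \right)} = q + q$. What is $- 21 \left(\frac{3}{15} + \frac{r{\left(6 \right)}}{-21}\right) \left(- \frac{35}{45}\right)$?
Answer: $- \frac{91}{15} \approx -6.0667$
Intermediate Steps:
$r{\left(q \right)} = 2 q$
$- 21 \left(\frac{3}{15} + \frac{r{\left(6 \right)}}{-21}\right) \left(- \frac{35}{45}\right) = - 21 \left(\frac{3}{15} + \frac{2 \cdot 6}{-21}\right) \left(- \frac{35}{45}\right) = - 21 \left(3 \cdot \frac{1}{15} + 12 \left(- \frac{1}{21}\right)\right) \left(\left(-35\right) \frac{1}{45}\right) = - 21 \left(\frac{1}{5} - \frac{4}{7}\right) \left(- \frac{7}{9}\right) = \left(-21\right) \left(- \frac{13}{35}\right) \left(- \frac{7}{9}\right) = \frac{39}{5} \left(- \frac{7}{9}\right) = - \frac{91}{15}$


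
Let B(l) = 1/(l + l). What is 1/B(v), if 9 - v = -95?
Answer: 208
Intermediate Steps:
v = 104 (v = 9 - 1*(-95) = 9 + 95 = 104)
B(l) = 1/(2*l)
1/B(v) = 1/((½)/104) = 1/((½)*(1/104)) = 1/(1/208) = 208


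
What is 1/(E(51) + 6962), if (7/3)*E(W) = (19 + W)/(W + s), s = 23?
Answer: 37/257609 ≈ 0.00014363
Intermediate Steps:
E(W) = 3*(19 + W)/(7*(23 + W)) (E(W) = 3*((19 + W)/(W + 23))/7 = 3*((19 + W)/(23 + W))/7 = 3*(19 + W)/(7*(23 + W)))
1/(E(51) + 6962) = 1/(3*(19 + 51)/(7*(23 + 51)) + 6962) = 1/((3/7)*70/74 + 6962) = 1/((3/7)*(1/74)*70 + 6962) = 1/(15/37 + 6962) = 1/(257609/37) = 37/257609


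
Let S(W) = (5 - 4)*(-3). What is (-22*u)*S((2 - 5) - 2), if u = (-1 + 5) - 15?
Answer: -726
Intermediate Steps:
S(W) = -3 (S(W) = 1*(-3) = -3)
u = -11 (u = 4 - 15 = -11)
(-22*u)*S((2 - 5) - 2) = -22*(-11)*(-3) = 242*(-3) = -726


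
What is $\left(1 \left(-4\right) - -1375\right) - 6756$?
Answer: $-5385$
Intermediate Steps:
$\left(1 \left(-4\right) - -1375\right) - 6756 = \left(-4 + 1375\right) - 6756 = 1371 - 6756 = -5385$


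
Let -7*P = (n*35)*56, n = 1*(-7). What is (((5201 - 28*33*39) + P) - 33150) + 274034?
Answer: 212009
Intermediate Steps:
n = -7
P = 1960 (P = -(-7*35)*56/7 = -(-35)*56 = -1/7*(-13720) = 1960)
(((5201 - 28*33*39) + P) - 33150) + 274034 = (((5201 - 28*33*39) + 1960) - 33150) + 274034 = (((5201 - 924*39) + 1960) - 33150) + 274034 = (((5201 - 36036) + 1960) - 33150) + 274034 = ((-30835 + 1960) - 33150) + 274034 = (-28875 - 33150) + 274034 = -62025 + 274034 = 212009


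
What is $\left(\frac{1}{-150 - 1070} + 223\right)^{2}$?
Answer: $\frac{74016099481}{1488400} \approx 49729.0$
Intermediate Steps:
$\left(\frac{1}{-150 - 1070} + 223\right)^{2} = \left(\frac{1}{-1220} + 223\right)^{2} = \left(- \frac{1}{1220} + 223\right)^{2} = \left(\frac{272059}{1220}\right)^{2} = \frac{74016099481}{1488400}$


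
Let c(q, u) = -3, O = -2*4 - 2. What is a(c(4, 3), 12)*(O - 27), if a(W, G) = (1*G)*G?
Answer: -5328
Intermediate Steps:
O = -10 (O = -8 - 2 = -10)
a(W, G) = G² (a(W, G) = G*G = G²)
a(c(4, 3), 12)*(O - 27) = 12²*(-10 - 27) = 144*(-37) = -5328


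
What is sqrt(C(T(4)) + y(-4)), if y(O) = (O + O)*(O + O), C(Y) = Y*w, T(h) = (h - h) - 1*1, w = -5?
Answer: sqrt(69) ≈ 8.3066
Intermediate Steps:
T(h) = -1 (T(h) = 0 - 1 = -1)
C(Y) = -5*Y (C(Y) = Y*(-5) = -5*Y)
y(O) = 4*O**2 (y(O) = (2*O)*(2*O) = 4*O**2)
sqrt(C(T(4)) + y(-4)) = sqrt(-5*(-1) + 4*(-4)**2) = sqrt(5 + 4*16) = sqrt(5 + 64) = sqrt(69)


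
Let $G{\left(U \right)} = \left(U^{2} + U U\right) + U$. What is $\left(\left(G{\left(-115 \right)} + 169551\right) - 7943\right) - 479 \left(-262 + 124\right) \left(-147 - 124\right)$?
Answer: $-17725699$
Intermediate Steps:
$G{\left(U \right)} = U + 2 U^{2}$ ($G{\left(U \right)} = \left(U^{2} + U^{2}\right) + U = 2 U^{2} + U = U + 2 U^{2}$)
$\left(\left(G{\left(-115 \right)} + 169551\right) - 7943\right) - 479 \left(-262 + 124\right) \left(-147 - 124\right) = \left(\left(- 115 \left(1 + 2 \left(-115\right)\right) + 169551\right) - 7943\right) - 479 \left(-262 + 124\right) \left(-147 - 124\right) = \left(\left(- 115 \left(1 - 230\right) + 169551\right) - 7943\right) - 479 \left(\left(-138\right) \left(-271\right)\right) = \left(\left(\left(-115\right) \left(-229\right) + 169551\right) - 7943\right) - 479 \cdot 37398 = \left(\left(26335 + 169551\right) - 7943\right) - 17913642 = \left(195886 - 7943\right) - 17913642 = 187943 - 17913642 = -17725699$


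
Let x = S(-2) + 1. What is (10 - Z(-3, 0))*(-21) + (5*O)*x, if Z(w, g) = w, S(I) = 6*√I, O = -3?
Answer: -288 - 90*I*√2 ≈ -288.0 - 127.28*I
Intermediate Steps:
x = 1 + 6*I*√2 (x = 6*√(-2) + 1 = 6*(I*√2) + 1 = 6*I*√2 + 1 = 1 + 6*I*√2 ≈ 1.0 + 8.4853*I)
(10 - Z(-3, 0))*(-21) + (5*O)*x = (10 - 1*(-3))*(-21) + (5*(-3))*(1 + 6*I*√2) = (10 + 3)*(-21) - 15*(1 + 6*I*√2) = 13*(-21) + (-15 - 90*I*√2) = -273 + (-15 - 90*I*√2) = -288 - 90*I*√2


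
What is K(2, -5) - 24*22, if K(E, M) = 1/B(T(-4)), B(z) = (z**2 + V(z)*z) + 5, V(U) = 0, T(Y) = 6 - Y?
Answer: -55439/105 ≈ -527.99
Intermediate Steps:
B(z) = 5 + z**2 (B(z) = (z**2 + 0*z) + 5 = (z**2 + 0) + 5 = z**2 + 5 = 5 + z**2)
K(E, M) = 1/105 (K(E, M) = 1/(5 + (6 - 1*(-4))**2) = 1/(5 + (6 + 4)**2) = 1/(5 + 10**2) = 1/(5 + 100) = 1/105)
K(2, -5) - 24*22 = 1/105 - 24*22 = 1/105 - 528 = -55439/105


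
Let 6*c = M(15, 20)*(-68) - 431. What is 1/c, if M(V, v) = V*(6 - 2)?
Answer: -6/4511 ≈ -0.0013301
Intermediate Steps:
M(V, v) = 4*V (M(V, v) = V*4 = 4*V)
c = -4511/6 (c = ((4*15)*(-68) - 431)/6 = (60*(-68) - 431)/6 = (-4080 - 431)/6 = (⅙)*(-4511) = -4511/6 ≈ -751.83)
1/c = 1/(-4511/6) = -6/4511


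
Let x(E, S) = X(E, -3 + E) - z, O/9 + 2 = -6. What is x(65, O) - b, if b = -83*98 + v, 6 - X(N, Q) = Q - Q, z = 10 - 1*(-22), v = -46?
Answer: 8154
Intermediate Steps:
O = -72 (O = -18 + 9*(-6) = -18 - 54 = -72)
z = 32 (z = 10 + 22 = 32)
X(N, Q) = 6 (X(N, Q) = 6 - (Q - Q) = 6 - 1*0 = 6 + 0 = 6)
b = -8180 (b = -83*98 - 46 = -8134 - 46 = -8180)
x(E, S) = -26 (x(E, S) = 6 - 1*32 = 6 - 32 = -26)
x(65, O) - b = -26 - 1*(-8180) = -26 + 8180 = 8154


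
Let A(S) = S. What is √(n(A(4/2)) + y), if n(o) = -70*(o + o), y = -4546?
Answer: I*√4826 ≈ 69.469*I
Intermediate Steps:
n(o) = -140*o
√(n(A(4/2)) + y) = √(-560/2 - 4546) = √(-140*2 - 4546) = √(-280 - 4546) = √(-4826) = I*√4826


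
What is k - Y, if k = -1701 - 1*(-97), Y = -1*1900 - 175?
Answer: 471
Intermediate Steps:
Y = -2075 (Y = -1900 - 175 = -2075)
k = -1604 (k = -1701 + 97 = -1604)
k - Y = -1604 - 1*(-2075) = -1604 + 2075 = 471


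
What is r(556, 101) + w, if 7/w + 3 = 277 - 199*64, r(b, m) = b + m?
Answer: 8187527/12462 ≈ 657.00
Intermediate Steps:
w = -7/12462 (w = 7/(-3 + (277 - 199*64)) = 7/(-3 + (277 - 12736)) = 7/(-3 - 12459) = 7/(-12462) = 7*(-1/12462) = -7/12462 ≈ -0.00056171)
r(556, 101) + w = (556 + 101) - 7/12462 = 657 - 7/12462 = 8187527/12462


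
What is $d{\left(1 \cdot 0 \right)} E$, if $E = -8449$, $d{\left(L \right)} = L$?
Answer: $0$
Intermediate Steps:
$d{\left(1 \cdot 0 \right)} E = 1 \cdot 0 \left(-8449\right) = 0 \left(-8449\right) = 0$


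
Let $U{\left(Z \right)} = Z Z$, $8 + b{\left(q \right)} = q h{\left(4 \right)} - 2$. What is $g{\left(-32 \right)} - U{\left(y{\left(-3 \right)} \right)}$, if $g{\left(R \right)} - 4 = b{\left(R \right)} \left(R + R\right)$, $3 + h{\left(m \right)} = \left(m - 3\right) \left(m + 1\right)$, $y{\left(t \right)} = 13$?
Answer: $4571$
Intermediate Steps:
$h{\left(m \right)} = -3 + \left(1 + m\right) \left(-3 + m\right)$ ($h{\left(m \right)} = -3 + \left(m - 3\right) \left(m + 1\right) = -3 + \left(-3 + m\right) \left(1 + m\right) = -3 + \left(1 + m\right) \left(-3 + m\right)$)
$b{\left(q \right)} = -10 + 2 q$ ($b{\left(q \right)} = -8 + \left(q \left(-6 + 4^{2} - 8\right) - 2\right) = -8 + \left(q \left(-6 + 16 - 8\right) - 2\right) = -8 + \left(q 2 - 2\right) = -8 + \left(2 q - 2\right) = -8 + \left(-2 + 2 q\right) = -10 + 2 q$)
$U{\left(Z \right)} = Z^{2}$
$g{\left(R \right)} = 4 + 2 R \left(-10 + 2 R\right)$ ($g{\left(R \right)} = 4 + \left(-10 + 2 R\right) \left(R + R\right) = 4 + \left(-10 + 2 R\right) 2 R = 4 + 2 R \left(-10 + 2 R\right)$)
$g{\left(-32 \right)} - U{\left(y{\left(-3 \right)} \right)} = \left(4 + 4 \left(-32\right) \left(-5 - 32\right)\right) - 13^{2} = \left(4 + 4 \left(-32\right) \left(-37\right)\right) - 169 = \left(4 + 4736\right) - 169 = 4740 - 169 = 4571$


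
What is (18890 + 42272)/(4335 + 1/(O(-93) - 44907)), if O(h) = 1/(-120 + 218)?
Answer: 269166928370/19077836377 ≈ 14.109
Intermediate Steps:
O(h) = 1/98
(18890 + 42272)/(4335 + 1/(O(-93) - 44907)) = (18890 + 42272)/(4335 + 1/(1/98 - 44907)) = 61162/(4335 + 1/(-4400885/98)) = 61162/(4335 - 98/4400885) = 61162/(19077836377/4400885) = 61162*(4400885/19077836377) = 269166928370/19077836377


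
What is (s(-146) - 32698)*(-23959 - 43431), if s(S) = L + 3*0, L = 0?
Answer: 2203518220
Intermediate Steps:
s(S) = 0 (s(S) = 0 + 3*0 = 0 + 0 = 0)
(s(-146) - 32698)*(-23959 - 43431) = (0 - 32698)*(-23959 - 43431) = -32698*(-67390) = 2203518220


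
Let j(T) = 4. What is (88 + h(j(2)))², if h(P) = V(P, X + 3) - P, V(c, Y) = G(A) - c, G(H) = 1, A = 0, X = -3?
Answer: 6561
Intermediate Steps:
V(c, Y) = 1 - c
h(P) = 1 - 2*P (h(P) = (1 - P) - P = 1 - 2*P)
(88 + h(j(2)))² = (88 + (1 - 2*4))² = (88 + (1 - 8))² = (88 - 7)² = 81² = 6561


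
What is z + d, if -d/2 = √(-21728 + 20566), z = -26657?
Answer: -26657 - 2*I*√1162 ≈ -26657.0 - 68.176*I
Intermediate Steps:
d = -2*I*√1162 (d = -2*√(-21728 + 20566) = -2*I*√1162 ≈ -68.176*I)
z + d = -26657 - 2*I*√1162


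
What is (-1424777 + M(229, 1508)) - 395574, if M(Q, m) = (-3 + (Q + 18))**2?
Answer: -1760815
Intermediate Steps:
M(Q, m) = (15 + Q)**2 (M(Q, m) = (-3 + (18 + Q))**2 = (15 + Q)**2)
(-1424777 + M(229, 1508)) - 395574 = (-1424777 + (15 + 229)**2) - 395574 = (-1424777 + 244**2) - 395574 = (-1424777 + 59536) - 395574 = -1365241 - 395574 = -1760815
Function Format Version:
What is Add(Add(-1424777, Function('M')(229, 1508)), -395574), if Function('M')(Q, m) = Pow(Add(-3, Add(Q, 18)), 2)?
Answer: -1760815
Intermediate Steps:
Function('M')(Q, m) = Pow(Add(15, Q), 2) (Function('M')(Q, m) = Pow(Add(-3, Add(18, Q)), 2) = Pow(Add(15, Q), 2))
Add(Add(-1424777, Function('M')(229, 1508)), -395574) = Add(Add(-1424777, Pow(Add(15, 229), 2)), -395574) = Add(Add(-1424777, Pow(244, 2)), -395574) = Add(Add(-1424777, 59536), -395574) = Add(-1365241, -395574) = -1760815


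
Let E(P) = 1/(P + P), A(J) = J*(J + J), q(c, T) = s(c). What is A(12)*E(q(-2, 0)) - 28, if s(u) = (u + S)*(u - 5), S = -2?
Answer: -160/7 ≈ -22.857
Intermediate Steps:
s(u) = (-5 + u)*(-2 + u) (s(u) = (u - 2)*(u - 5) = (-2 + u)*(-5 + u) = (-5 + u)*(-2 + u))
q(c, T) = 10 + c² - 7*c
A(J) = 2*J² (A(J) = J*(2*J) = 2*J²)
E(P) = 1/(2*P)
A(12)*E(q(-2, 0)) - 28 = (2*12²)*(1/(2*(10 + (-2)² - 7*(-2)))) - 28 = (2*144)*(1/(2*(10 + 4 + 14))) - 28 = 288*((½)/28) - 28 = 288*((½)*(1/28)) - 28 = 288*(1/56) - 28 = 36/7 - 28 = -160/7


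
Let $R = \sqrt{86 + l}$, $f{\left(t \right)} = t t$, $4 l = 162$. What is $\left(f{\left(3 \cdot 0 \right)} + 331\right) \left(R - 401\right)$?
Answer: $-132731 + \frac{331 \sqrt{506}}{2} \approx -1.2901 \cdot 10^{5}$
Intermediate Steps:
$l = \frac{81}{2}$ ($l = \frac{1}{4} \cdot 162 = \frac{81}{2} \approx 40.5$)
$f{\left(t \right)} = t^{2}$
$R = \frac{\sqrt{506}}{2}$ ($R = \sqrt{86 + \frac{81}{2}} = \sqrt{\frac{253}{2}} = \frac{\sqrt{506}}{2} \approx 11.247$)
$\left(f{\left(3 \cdot 0 \right)} + 331\right) \left(R - 401\right) = \left(\left(3 \cdot 0\right)^{2} + 331\right) \left(\frac{\sqrt{506}}{2} - 401\right) = \left(0^{2} + 331\right) \left(-401 + \frac{\sqrt{506}}{2}\right) = \left(0 + 331\right) \left(-401 + \frac{\sqrt{506}}{2}\right) = 331 \left(-401 + \frac{\sqrt{506}}{2}\right) = -132731 + \frac{331 \sqrt{506}}{2}$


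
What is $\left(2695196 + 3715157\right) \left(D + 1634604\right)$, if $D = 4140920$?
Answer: $37023147599972$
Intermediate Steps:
$\left(2695196 + 3715157\right) \left(D + 1634604\right) = \left(2695196 + 3715157\right) \left(4140920 + 1634604\right) = 6410353 \cdot 5775524 = 37023147599972$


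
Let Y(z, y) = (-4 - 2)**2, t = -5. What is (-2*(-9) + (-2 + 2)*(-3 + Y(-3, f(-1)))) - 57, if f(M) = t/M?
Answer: -39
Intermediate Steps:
f(M) = -5/M
Y(z, y) = 36 (Y(z, y) = (-6)**2 = 36)
(-2*(-9) + (-2 + 2)*(-3 + Y(-3, f(-1)))) - 57 = (-2*(-9) + (-2 + 2)*(-3 + 36)) - 57 = (18 + 0*33) - 57 = (18 + 0) - 57 = 18 - 57 = -39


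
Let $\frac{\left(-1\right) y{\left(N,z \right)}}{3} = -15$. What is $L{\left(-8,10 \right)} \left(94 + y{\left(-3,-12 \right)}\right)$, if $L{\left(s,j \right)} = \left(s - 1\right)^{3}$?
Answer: $-101331$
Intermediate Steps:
$L{\left(s,j \right)} = \left(-1 + s\right)^{3}$ ($L{\left(s,j \right)} = \left(s - 1\right)^{3} = \left(-1 + s\right)^{3}$)
$y{\left(N,z \right)} = 45$ ($y{\left(N,z \right)} = \left(-3\right) \left(-15\right) = 45$)
$L{\left(-8,10 \right)} \left(94 + y{\left(-3,-12 \right)}\right) = \left(-1 - 8\right)^{3} \left(94 + 45\right) = \left(-9\right)^{3} \cdot 139 = \left(-729\right) 139 = -101331$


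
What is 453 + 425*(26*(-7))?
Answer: -76897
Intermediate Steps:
453 + 425*(26*(-7)) = 453 + 425*(-182) = 453 - 77350 = -76897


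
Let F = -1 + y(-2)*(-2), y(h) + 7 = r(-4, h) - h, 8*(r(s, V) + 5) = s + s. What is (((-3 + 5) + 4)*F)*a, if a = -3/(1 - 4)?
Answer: 126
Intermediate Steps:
r(s, V) = -5 + s/4 (r(s, V) = -5 + (s + s)/8 = -5 + (2*s)/8 = -5 + s/4)
y(h) = -13 - h (y(h) = -7 + ((-5 + (¼)*(-4)) - h) = -7 + ((-5 - 1) - h) = -7 + (-6 - h) = -13 - h)
a = 1 (a = -3/(-3) = -3*(-⅓) = 1)
F = 21 (F = -1 + (-13 - 1*(-2))*(-2) = -1 + (-13 + 2)*(-2) = -1 - 11*(-2) = -1 + 22 = 21)
(((-3 + 5) + 4)*F)*a = (((-3 + 5) + 4)*21)*1 = ((2 + 4)*21)*1 = (6*21)*1 = 126*1 = 126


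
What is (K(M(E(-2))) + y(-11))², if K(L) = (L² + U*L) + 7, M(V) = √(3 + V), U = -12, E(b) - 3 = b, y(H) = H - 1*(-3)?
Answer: 441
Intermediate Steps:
y(H) = 3 + H (y(H) = H + 3 = 3 + H)
E(b) = 3 + b
K(L) = 7 + L² - 12*L (K(L) = (L² - 12*L) + 7 = 7 + L² - 12*L)
(K(M(E(-2))) + y(-11))² = ((7 + (√(3 + (3 - 2)))² - 12*√(3 + (3 - 2))) + (3 - 11))² = ((7 + (√(3 + 1))² - 12*√(3 + 1)) - 8)² = ((7 + (√4)² - 12*√4) - 8)² = ((7 + 2² - 12*2) - 8)² = ((7 + 4 - 24) - 8)² = (-13 - 8)² = (-21)² = 441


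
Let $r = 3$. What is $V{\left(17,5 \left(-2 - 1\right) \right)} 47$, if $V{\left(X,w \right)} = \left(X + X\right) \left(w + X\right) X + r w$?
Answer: $52217$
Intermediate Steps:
$V{\left(X,w \right)} = 3 w + 2 X^{2} \left(X + w\right)$ ($V{\left(X,w \right)} = \left(X + X\right) \left(w + X\right) X + 3 w = 2 X \left(X + w\right) X + 3 w = 2 X^{2} \left(X + w\right) + 3 w = 3 w + 2 X^{2} \left(X + w\right)$)
$V{\left(17,5 \left(-2 - 1\right) \right)} 47 = \left(2 \cdot 17^{3} + 3 \cdot 5 \left(-2 - 1\right) + 2 \cdot 5 \left(-2 - 1\right) 17^{2}\right) 47 = \left(2 \cdot 4913 + 3 \cdot 5 \left(-3\right) + 2 \cdot 5 \left(-3\right) 289\right) 47 = \left(9826 + 3 \left(-15\right) + 2 \left(-15\right) 289\right) 47 = \left(9826 - 45 - 8670\right) 47 = 1111 \cdot 47 = 52217$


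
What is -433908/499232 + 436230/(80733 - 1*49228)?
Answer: 10205485191/786415208 ≈ 12.977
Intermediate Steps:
-433908/499232 + 436230/(80733 - 1*49228) = -433908*1/499232 + 436230/(80733 - 49228) = -108477/124808 + 436230/31505 = -108477/124808 + 436230*(1/31505) = -108477/124808 + 87246/6301 = 10205485191/786415208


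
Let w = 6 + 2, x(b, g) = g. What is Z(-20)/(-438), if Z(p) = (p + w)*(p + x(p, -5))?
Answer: -50/73 ≈ -0.68493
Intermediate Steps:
w = 8
Z(p) = (-5 + p)*(8 + p) (Z(p) = (p + 8)*(p - 5) = (8 + p)*(-5 + p) = (-5 + p)*(8 + p))
Z(-20)/(-438) = (-40 + (-20)**2 + 3*(-20))/(-438) = (-40 + 400 - 60)*(-1/438) = 300*(-1/438) = -50/73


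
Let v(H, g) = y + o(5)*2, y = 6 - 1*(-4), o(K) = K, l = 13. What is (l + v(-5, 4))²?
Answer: 1089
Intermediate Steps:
y = 10 (y = 6 + 4 = 10)
v(H, g) = 20 (v(H, g) = 10 + 5*2 = 10 + 10 = 20)
(l + v(-5, 4))² = (13 + 20)² = 33² = 1089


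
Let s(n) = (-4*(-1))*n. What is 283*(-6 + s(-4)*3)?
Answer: -15282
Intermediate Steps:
s(n) = 4*n
283*(-6 + s(-4)*3) = 283*(-6 + (4*(-4))*3) = 283*(-6 - 16*3) = 283*(-6 - 48) = 283*(-54) = -15282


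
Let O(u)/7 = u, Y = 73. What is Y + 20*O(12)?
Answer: 1753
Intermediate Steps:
O(u) = 7*u
Y + 20*O(12) = 73 + 20*(7*12) = 73 + 20*84 = 73 + 1680 = 1753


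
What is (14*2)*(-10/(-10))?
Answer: 28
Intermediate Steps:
(14*2)*(-10/(-10)) = 28*(-10*(-⅒)) = 28*1 = 28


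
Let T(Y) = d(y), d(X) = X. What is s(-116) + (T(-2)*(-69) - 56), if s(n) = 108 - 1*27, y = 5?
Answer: -320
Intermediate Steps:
T(Y) = 5
s(n) = 81 (s(n) = 108 - 27 = 81)
s(-116) + (T(-2)*(-69) - 56) = 81 + (5*(-69) - 56) = 81 + (-345 - 56) = 81 - 401 = -320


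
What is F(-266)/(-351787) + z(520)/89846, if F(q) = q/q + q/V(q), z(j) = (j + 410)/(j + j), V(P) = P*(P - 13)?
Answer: 6530189737/917098695734832 ≈ 7.1205e-6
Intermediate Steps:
V(P) = P*(-13 + P)
z(j) = (410 + j)/(2*j) (z(j) = (410 + j)/((2*j)) = (410 + j)*(1/(2*j)) = (410 + j)/(2*j))
F(q) = 1 + 1/(-13 + q) (F(q) = q/q + q/((q*(-13 + q))) = 1 + q*(1/(q*(-13 + q))) = 1 + 1/(-13 + q))
F(-266)/(-351787) + z(520)/89846 = ((-12 - 266)/(-13 - 266))/(-351787) + ((½)*(410 + 520)/520)/89846 = (-278/(-279))*(-1/351787) + ((½)*(1/520)*930)*(1/89846) = -1/279*(-278)*(-1/351787) + (93/104)*(1/89846) = (278/279)*(-1/351787) + 93/9343984 = -278/98148573 + 93/9343984 = 6530189737/917098695734832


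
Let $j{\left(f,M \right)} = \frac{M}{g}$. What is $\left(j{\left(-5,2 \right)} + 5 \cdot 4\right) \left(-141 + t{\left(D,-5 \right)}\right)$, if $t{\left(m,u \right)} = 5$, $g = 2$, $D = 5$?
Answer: $-2856$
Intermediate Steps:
$j{\left(f,M \right)} = \frac{M}{2}$
$\left(j{\left(-5,2 \right)} + 5 \cdot 4\right) \left(-141 + t{\left(D,-5 \right)}\right) = \left(\frac{1}{2} \cdot 2 + 5 \cdot 4\right) \left(-141 + 5\right) = \left(1 + 20\right) \left(-136\right) = 21 \left(-136\right) = -2856$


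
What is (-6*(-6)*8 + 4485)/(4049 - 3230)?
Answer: 1591/273 ≈ 5.8278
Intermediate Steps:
(-6*(-6)*8 + 4485)/(4049 - 3230) = (36*8 + 4485)/819 = (288 + 4485)*(1/819) = 4773*(1/819) = 1591/273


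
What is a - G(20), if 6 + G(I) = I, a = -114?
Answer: -128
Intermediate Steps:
G(I) = -6 + I
a - G(20) = -114 - (-6 + 20) = -114 - 1*14 = -114 - 14 = -128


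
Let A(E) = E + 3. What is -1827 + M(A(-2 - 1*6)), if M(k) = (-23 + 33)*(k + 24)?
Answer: -1637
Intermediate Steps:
A(E) = 3 + E
M(k) = 240 + 10*k (M(k) = 10*(24 + k) = 240 + 10*k)
-1827 + M(A(-2 - 1*6)) = -1827 + (240 + 10*(3 + (-2 - 1*6))) = -1827 + (240 + 10*(3 + (-2 - 6))) = -1827 + (240 + 10*(3 - 8)) = -1827 + (240 + 10*(-5)) = -1827 + (240 - 50) = -1827 + 190 = -1637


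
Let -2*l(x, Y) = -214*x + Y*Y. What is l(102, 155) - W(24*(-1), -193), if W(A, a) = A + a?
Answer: -1763/2 ≈ -881.50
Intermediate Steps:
l(x, Y) = 107*x - Y²/2 (l(x, Y) = -(-214*x + Y*Y)/2 = -(-214*x + Y²)/2 = -(Y² - 214*x)/2 = 107*x - Y²/2)
l(102, 155) - W(24*(-1), -193) = (107*102 - ½*155²) - (24*(-1) - 193) = (10914 - ½*24025) - (-24 - 193) = (10914 - 24025/2) - 1*(-217) = -2197/2 + 217 = -1763/2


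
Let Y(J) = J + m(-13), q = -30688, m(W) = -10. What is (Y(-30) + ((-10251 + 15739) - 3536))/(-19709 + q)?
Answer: -1912/50397 ≈ -0.037939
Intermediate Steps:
Y(J) = -10 + J (Y(J) = J - 10 = -10 + J)
(Y(-30) + ((-10251 + 15739) - 3536))/(-19709 + q) = ((-10 - 30) + ((-10251 + 15739) - 3536))/(-19709 - 30688) = (-40 + (5488 - 3536))/(-50397) = (-40 + 1952)*(-1/50397) = 1912*(-1/50397) = -1912/50397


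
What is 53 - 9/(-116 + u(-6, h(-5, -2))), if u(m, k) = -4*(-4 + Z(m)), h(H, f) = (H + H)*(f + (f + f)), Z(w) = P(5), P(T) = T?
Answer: 2123/40 ≈ 53.075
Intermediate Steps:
Z(w) = 5
h(H, f) = 6*H*f (h(H, f) = (2*H)*(f + 2*f) = (2*H)*(3*f) = 6*H*f)
u(m, k) = -4 (u(m, k) = -4*(-4 + 5) = -4*1 = -4)
53 - 9/(-116 + u(-6, h(-5, -2))) = 53 - 9/(-116 - 4) = 53 - 9/(-120) = 53 - 9*(-1/120) = 53 + 3/40 = 2123/40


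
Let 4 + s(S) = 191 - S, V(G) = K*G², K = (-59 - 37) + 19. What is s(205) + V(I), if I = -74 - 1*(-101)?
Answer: -56151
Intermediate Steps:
I = 27 (I = -74 + 101 = 27)
K = -77 (K = -96 + 19 = -77)
V(G) = -77*G²
s(S) = 187 - S (s(S) = -4 + (191 - S) = 187 - S)
s(205) + V(I) = (187 - 1*205) - 77*27² = (187 - 205) - 77*729 = -18 - 56133 = -56151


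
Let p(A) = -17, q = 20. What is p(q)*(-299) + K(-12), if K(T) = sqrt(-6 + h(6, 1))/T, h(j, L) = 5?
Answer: 5083 - I/12 ≈ 5083.0 - 0.083333*I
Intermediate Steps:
K(T) = I/T (K(T) = sqrt(-6 + 5)/T = sqrt(-1)/T = I/T)
p(q)*(-299) + K(-12) = -17*(-299) + I/(-12) = 5083 + I*(-1/12) = 5083 - I/12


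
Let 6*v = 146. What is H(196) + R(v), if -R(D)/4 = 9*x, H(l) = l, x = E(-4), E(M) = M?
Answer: 340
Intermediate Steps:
x = -4
v = 73/3 (v = (⅙)*146 = 73/3 ≈ 24.333)
R(D) = 144 (R(D) = -36*(-4) = -4*(-36) = 144)
H(196) + R(v) = 196 + 144 = 340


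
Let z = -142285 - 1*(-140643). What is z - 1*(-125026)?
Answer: 123384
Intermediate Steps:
z = -1642 (z = -142285 + 140643 = -1642)
z - 1*(-125026) = -1642 - 1*(-125026) = -1642 + 125026 = 123384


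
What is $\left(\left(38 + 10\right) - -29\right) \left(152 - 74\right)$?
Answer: $6006$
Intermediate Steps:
$\left(\left(38 + 10\right) - -29\right) \left(152 - 74\right) = \left(48 + 29\right) 78 = 77 \cdot 78 = 6006$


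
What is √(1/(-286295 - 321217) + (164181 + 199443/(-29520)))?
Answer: √636593906223626039715/62269980 ≈ 405.18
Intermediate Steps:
√(1/(-286295 - 321217) + (164181 + 199443/(-29520))) = √(1/(-607512) + (164181 + 199443*(-1/29520))) = √(-1/607512 + (164181 - 66481/9840)) = √(-1/607512 + 1615474559/9840) = √(40892507511557/249079920) = √636593906223626039715/62269980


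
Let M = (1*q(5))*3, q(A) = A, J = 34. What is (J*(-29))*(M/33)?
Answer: -4930/11 ≈ -448.18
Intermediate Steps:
M = 15 (M = (1*5)*3 = 5*3 = 15)
(J*(-29))*(M/33) = (34*(-29))*(15/33) = -14790/33 = -986*5/11 = -4930/11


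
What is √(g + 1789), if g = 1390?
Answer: 17*√11 ≈ 56.383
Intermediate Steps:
√(g + 1789) = √(1390 + 1789) = √3179 = 17*√11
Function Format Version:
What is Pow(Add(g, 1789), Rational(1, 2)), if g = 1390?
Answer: Mul(17, Pow(11, Rational(1, 2))) ≈ 56.383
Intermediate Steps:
Pow(Add(g, 1789), Rational(1, 2)) = Pow(Add(1390, 1789), Rational(1, 2)) = Pow(3179, Rational(1, 2)) = Mul(17, Pow(11, Rational(1, 2)))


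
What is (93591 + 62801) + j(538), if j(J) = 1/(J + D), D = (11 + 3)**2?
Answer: 114791729/734 ≈ 1.5639e+5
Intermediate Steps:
D = 196 (D = 14**2 = 196)
j(J) = 1/(196 + J) (j(J) = 1/(J + 196) = 1/(196 + J))
(93591 + 62801) + j(538) = (93591 + 62801) + 1/(196 + 538) = 156392 + 1/734 = 114791729/734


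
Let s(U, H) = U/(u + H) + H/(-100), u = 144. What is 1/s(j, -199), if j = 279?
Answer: -1100/3391 ≈ -0.32439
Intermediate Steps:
s(U, H) = -H/100 + U/(144 + H) (s(U, H) = U/(144 + H) + H/(-100) = U/(144 + H) + H*(-1/100) = U/(144 + H) - H/100 = -H/100 + U/(144 + H))
1/s(j, -199) = 1/((-1*(-199)² - 144*(-199) + 100*279)/(100*(144 - 199))) = 1/((1/100)*(-1*39601 + 28656 + 27900)/(-55)) = 1/((1/100)*(-1/55)*(-39601 + 28656 + 27900)) = 1/((1/100)*(-1/55)*16955) = 1/(-3391/1100) = -1100/3391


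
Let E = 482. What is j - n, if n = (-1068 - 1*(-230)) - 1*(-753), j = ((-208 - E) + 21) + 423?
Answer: -161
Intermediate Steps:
j = -246 (j = ((-208 - 1*482) + 21) + 423 = ((-208 - 482) + 21) + 423 = (-690 + 21) + 423 = -669 + 423 = -246)
n = -85 (n = (-1068 + 230) + 753 = -838 + 753 = -85)
j - n = -246 - 1*(-85) = -246 + 85 = -161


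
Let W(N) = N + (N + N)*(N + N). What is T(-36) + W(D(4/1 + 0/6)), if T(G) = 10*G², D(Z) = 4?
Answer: 13028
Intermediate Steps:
W(N) = N + 4*N² (W(N) = N + (2*N)*(2*N) = N + 4*N²)
T(-36) + W(D(4/1 + 0/6)) = 10*(-36)² + 4*(1 + 4*4) = 10*1296 + 4*(1 + 16) = 12960 + 4*17 = 12960 + 68 = 13028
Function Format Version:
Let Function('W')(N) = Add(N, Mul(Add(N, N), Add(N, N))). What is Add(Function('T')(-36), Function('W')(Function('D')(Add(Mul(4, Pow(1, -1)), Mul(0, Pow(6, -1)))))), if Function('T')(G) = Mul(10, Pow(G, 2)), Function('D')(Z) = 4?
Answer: 13028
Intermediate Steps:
Function('W')(N) = Add(N, Mul(4, Pow(N, 2))) (Function('W')(N) = Add(N, Mul(Mul(2, N), Mul(2, N))) = Add(N, Mul(4, Pow(N, 2))))
Add(Function('T')(-36), Function('W')(Function('D')(Add(Mul(4, Pow(1, -1)), Mul(0, Pow(6, -1)))))) = Add(Mul(10, Pow(-36, 2)), Mul(4, Add(1, Mul(4, 4)))) = Add(Mul(10, 1296), Mul(4, Add(1, 16))) = Add(12960, Mul(4, 17)) = Add(12960, 68) = 13028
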